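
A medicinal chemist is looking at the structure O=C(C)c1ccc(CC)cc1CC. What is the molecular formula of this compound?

C12H16O

Walk through each heavy atom and fill implicit hydrogens from standard valence (C 4, N 3, O 2, S 2, halogen 1); for lowercase aromatic atoms, an aromatic c carries 1 H when it has two neighbours and 0 H with three, and aromatic n carries 0 H:
  atom 1: O, bond orders sum to 2 (valence 2) → 0 H
  atom 2: C, bond orders sum to 4 (valence 4) → 0 H
  atom 3: C, bond orders sum to 1 (valence 4) → 3 H
  atom 4: aromatic c, 3 neighbours → 0 H
  atom 5: aromatic c, 2 neighbours → 1 H
  atom 6: aromatic c, 2 neighbours → 1 H
  atom 7: aromatic c, 3 neighbours → 0 H
  atom 8: C, bond orders sum to 2 (valence 4) → 2 H
  atom 9: C, bond orders sum to 1 (valence 4) → 3 H
  atom 10: aromatic c, 2 neighbours → 1 H
  atom 11: aromatic c, 3 neighbours → 0 H
  atom 12: C, bond orders sum to 2 (valence 4) → 2 H
  atom 13: C, bond orders sum to 1 (valence 4) → 3 H
Totals → C:12, H:16, O:1.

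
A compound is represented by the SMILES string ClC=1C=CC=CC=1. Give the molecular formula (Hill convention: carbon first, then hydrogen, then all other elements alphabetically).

Walk through each heavy atom and fill implicit hydrogens from standard valence (C 4, N 3, O 2, S 2, halogen 1):
  atom 1: Cl (halogen, monovalent) → 0 H
  atom 2: C, bond orders sum to 4 (valence 4) → 0 H
  atom 3: C, bond orders sum to 3 (valence 4) → 1 H
  atom 4: C, bond orders sum to 3 (valence 4) → 1 H
  atom 5: C, bond orders sum to 3 (valence 4) → 1 H
  atom 6: C, bond orders sum to 3 (valence 4) → 1 H
  atom 7: C, bond orders sum to 3 (valence 4) → 1 H
Totals → C:6, H:5, Cl:1.
In Hill order: C6H5Cl.

C6H5Cl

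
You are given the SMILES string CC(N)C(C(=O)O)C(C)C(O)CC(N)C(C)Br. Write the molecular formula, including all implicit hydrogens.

C11H23BrN2O3

Walk through each heavy atom and fill implicit hydrogens from standard valence (C 4, N 3, O 2, S 2, halogen 1):
  atom 1: C, bond orders sum to 1 (valence 4) → 3 H
  atom 2: C, bond orders sum to 3 (valence 4) → 1 H
  atom 3: N, bond orders sum to 1 (valence 3) → 2 H
  atom 4: C, bond orders sum to 3 (valence 4) → 1 H
  atom 5: C, bond orders sum to 4 (valence 4) → 0 H
  atom 6: O, bond orders sum to 2 (valence 2) → 0 H
  atom 7: O, bond orders sum to 1 (valence 2) → 1 H
  atom 8: C, bond orders sum to 3 (valence 4) → 1 H
  atom 9: C, bond orders sum to 1 (valence 4) → 3 H
  atom 10: C, bond orders sum to 3 (valence 4) → 1 H
  atom 11: O, bond orders sum to 1 (valence 2) → 1 H
  atom 12: C, bond orders sum to 2 (valence 4) → 2 H
  atom 13: C, bond orders sum to 3 (valence 4) → 1 H
  atom 14: N, bond orders sum to 1 (valence 3) → 2 H
  atom 15: C, bond orders sum to 3 (valence 4) → 1 H
  atom 16: C, bond orders sum to 1 (valence 4) → 3 H
  atom 17: Br (halogen, monovalent) → 0 H
Totals → C:11, H:23, Br:1, N:2, O:3.
In Hill order: C11H23BrN2O3.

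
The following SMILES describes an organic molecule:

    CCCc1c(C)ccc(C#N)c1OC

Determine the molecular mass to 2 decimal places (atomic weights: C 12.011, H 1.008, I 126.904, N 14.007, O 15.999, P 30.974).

First, the molecular formula is C12H15NO (counting implicit H from valence).
  C: 12 × 12.011 = 144.132
  H: 15 × 1.008 = 15.120
  N: 1 × 14.007 = 14.007
  O: 1 × 15.999 = 15.999
Sum: 12×12.011 + 15×1.008 + 1×14.007 + 1×15.999 = 189.258 → 189.26 g/mol.

189.26 g/mol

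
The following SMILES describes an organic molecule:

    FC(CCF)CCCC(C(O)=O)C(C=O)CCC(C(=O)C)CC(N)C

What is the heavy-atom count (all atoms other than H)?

Every atom symbol written in the SMILES (organic subset) is one heavy atom; implicit H are not written.
Heavy atoms by element → C:18, F:2, N:1, O:4.
Total: 25.

25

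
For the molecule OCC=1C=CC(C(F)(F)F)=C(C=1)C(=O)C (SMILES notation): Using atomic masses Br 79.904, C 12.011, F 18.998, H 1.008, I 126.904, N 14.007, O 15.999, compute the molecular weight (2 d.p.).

First, the molecular formula is C10H9F3O2 (counting implicit H from valence).
  C: 10 × 12.011 = 120.110
  F: 3 × 18.998 = 56.994
  H: 9 × 1.008 = 9.072
  O: 2 × 15.999 = 31.998
Sum: 10×12.011 + 3×18.998 + 9×1.008 + 2×15.999 = 218.174 → 218.17 g/mol.

218.17 g/mol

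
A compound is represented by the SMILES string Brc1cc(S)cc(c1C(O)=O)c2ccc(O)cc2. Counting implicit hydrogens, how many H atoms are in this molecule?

9

Walk through each heavy atom and fill implicit hydrogens from standard valence (C 4, N 3, O 2, S 2, halogen 1); for lowercase aromatic atoms, an aromatic c carries 1 H when it has two neighbours and 0 H with three, and aromatic n carries 0 H:
  atom 1: Br (halogen, monovalent) → 0 H
  atom 2: aromatic c, 3 neighbours → 0 H
  atom 3: aromatic c, 2 neighbours → 1 H
  atom 4: aromatic c, 3 neighbours → 0 H
  atom 5: S, bond orders sum to 1 (valence 2) → 1 H
  atom 6: aromatic c, 2 neighbours → 1 H
  atom 7: aromatic c, 3 neighbours → 0 H
  atom 8: aromatic c, 3 neighbours → 0 H
  atom 9: C, bond orders sum to 4 (valence 4) → 0 H
  atom 10: O, bond orders sum to 1 (valence 2) → 1 H
  atom 11: O, bond orders sum to 2 (valence 2) → 0 H
  atom 12: aromatic c, 3 neighbours → 0 H
  atom 13: aromatic c, 2 neighbours → 1 H
  atom 14: aromatic c, 2 neighbours → 1 H
  atom 15: aromatic c, 3 neighbours → 0 H
  atom 16: O, bond orders sum to 1 (valence 2) → 1 H
  atom 17: aromatic c, 2 neighbours → 1 H
  atom 18: aromatic c, 2 neighbours → 1 H
Total hydrogens: 9.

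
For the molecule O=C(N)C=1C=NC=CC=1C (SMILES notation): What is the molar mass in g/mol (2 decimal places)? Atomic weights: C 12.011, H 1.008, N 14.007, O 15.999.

First, the molecular formula is C7H8N2O (counting implicit H from valence).
  C: 7 × 12.011 = 84.077
  H: 8 × 1.008 = 8.064
  N: 2 × 14.007 = 28.014
  O: 1 × 15.999 = 15.999
Sum: 7×12.011 + 8×1.008 + 2×14.007 + 1×15.999 = 136.154 → 136.15 g/mol.

136.15 g/mol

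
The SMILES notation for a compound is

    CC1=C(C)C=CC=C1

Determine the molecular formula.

Walk through each heavy atom and fill implicit hydrogens from standard valence (C 4, N 3, O 2, S 2, halogen 1):
  atom 1: C, bond orders sum to 1 (valence 4) → 3 H
  atom 2: C, bond orders sum to 4 (valence 4) → 0 H
  atom 3: C, bond orders sum to 4 (valence 4) → 0 H
  atom 4: C, bond orders sum to 1 (valence 4) → 3 H
  atom 5: C, bond orders sum to 3 (valence 4) → 1 H
  atom 6: C, bond orders sum to 3 (valence 4) → 1 H
  atom 7: C, bond orders sum to 3 (valence 4) → 1 H
  atom 8: C, bond orders sum to 3 (valence 4) → 1 H
Totals → C:8, H:10.
In Hill order: C8H10.

C8H10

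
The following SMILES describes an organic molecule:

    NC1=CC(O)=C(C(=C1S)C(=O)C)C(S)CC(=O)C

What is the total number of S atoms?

2

Scan the SMILES for S atoms (remember two-letter symbols like Cl and Br are single atoms).
Sulfur count: 2.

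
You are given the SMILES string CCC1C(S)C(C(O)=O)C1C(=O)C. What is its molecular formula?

C9H14O3S

Walk through each heavy atom and fill implicit hydrogens from standard valence (C 4, N 3, O 2, S 2, halogen 1):
  atom 1: C, bond orders sum to 1 (valence 4) → 3 H
  atom 2: C, bond orders sum to 2 (valence 4) → 2 H
  atom 3: C, bond orders sum to 3 (valence 4) → 1 H
  atom 4: C, bond orders sum to 3 (valence 4) → 1 H
  atom 5: S, bond orders sum to 1 (valence 2) → 1 H
  atom 6: C, bond orders sum to 3 (valence 4) → 1 H
  atom 7: C, bond orders sum to 4 (valence 4) → 0 H
  atom 8: O, bond orders sum to 1 (valence 2) → 1 H
  atom 9: O, bond orders sum to 2 (valence 2) → 0 H
  atom 10: C, bond orders sum to 3 (valence 4) → 1 H
  atom 11: C, bond orders sum to 4 (valence 4) → 0 H
  atom 12: O, bond orders sum to 2 (valence 2) → 0 H
  atom 13: C, bond orders sum to 1 (valence 4) → 3 H
Totals → C:9, H:14, O:3, S:1.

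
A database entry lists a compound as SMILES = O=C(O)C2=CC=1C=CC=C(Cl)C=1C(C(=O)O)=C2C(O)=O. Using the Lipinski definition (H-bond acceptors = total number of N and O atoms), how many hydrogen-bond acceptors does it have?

N atoms: 0; O atoms: 6.
Lipinski HBA = 0 + 6 = 6.

6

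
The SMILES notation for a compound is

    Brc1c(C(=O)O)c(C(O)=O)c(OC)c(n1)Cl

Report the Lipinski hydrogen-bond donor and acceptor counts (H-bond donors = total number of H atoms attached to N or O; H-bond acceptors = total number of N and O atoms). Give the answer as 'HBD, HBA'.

2, 6

Donors: find every N or O and count the H atoms it carries.
  atom 5 (O): bond orders sum to 2 → 0 H
  atom 6 (O): bond orders sum to 1 → 1 H
  atom 9 (O): bond orders sum to 1 → 1 H
  atom 10 (O): bond orders sum to 2 → 0 H
  atom 12 (O): bond orders sum to 2 → 0 H
  atom 15 (N): bond orders sum to 3 → 0 H
Lipinski HBD = 2.
Acceptors: N atoms = 1, O atoms = 5 → HBA = 6.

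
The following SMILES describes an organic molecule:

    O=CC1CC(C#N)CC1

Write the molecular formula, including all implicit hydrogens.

Walk through each heavy atom and fill implicit hydrogens from standard valence (C 4, N 3, O 2, S 2, halogen 1):
  atom 1: O, bond orders sum to 2 (valence 2) → 0 H
  atom 2: C, bond orders sum to 3 (valence 4) → 1 H
  atom 3: C, bond orders sum to 3 (valence 4) → 1 H
  atom 4: C, bond orders sum to 2 (valence 4) → 2 H
  atom 5: C, bond orders sum to 3 (valence 4) → 1 H
  atom 6: C, bond orders sum to 4 (valence 4) → 0 H
  atom 7: N, bond orders sum to 3 (valence 3) → 0 H
  atom 8: C, bond orders sum to 2 (valence 4) → 2 H
  atom 9: C, bond orders sum to 2 (valence 4) → 2 H
Totals → C:7, H:9, N:1, O:1.

C7H9NO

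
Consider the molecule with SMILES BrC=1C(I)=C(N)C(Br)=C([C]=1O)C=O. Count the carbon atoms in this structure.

Count every carbon token in the SMILES (each C, including those in ring-closure positions and inside branches).
Carbon count: 7.

7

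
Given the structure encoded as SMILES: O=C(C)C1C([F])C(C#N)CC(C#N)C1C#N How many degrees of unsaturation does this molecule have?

Molecular formula: C11H10FN3O.
DoU = (2C + 2 + N − H − X) / 2, where X is the halogen count and O/S are ignored.
    = (2·11 + 2 + 3 − 10 − 1) / 2 = 16 / 2 = 8.

8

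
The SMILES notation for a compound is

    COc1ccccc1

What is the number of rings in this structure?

1

In SMILES, each pair of matching ring-closure digits denotes one ring-closing bond; the number of such bonds equals the number of independent rings.
Ring-closure bonds here: 1.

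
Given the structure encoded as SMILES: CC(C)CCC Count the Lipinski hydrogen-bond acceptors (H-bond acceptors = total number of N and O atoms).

N atoms: 0; O atoms: 0.
Lipinski HBA = 0 + 0 = 0.

0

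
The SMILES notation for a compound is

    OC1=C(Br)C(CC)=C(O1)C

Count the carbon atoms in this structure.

Count every carbon token in the SMILES (each C, including those in ring-closure positions and inside branches).
Carbon count: 7.

7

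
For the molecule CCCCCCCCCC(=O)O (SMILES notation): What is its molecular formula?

Walk through each heavy atom and fill implicit hydrogens from standard valence (C 4, N 3, O 2, S 2, halogen 1):
  atom 1: C, bond orders sum to 1 (valence 4) → 3 H
  atom 2: C, bond orders sum to 2 (valence 4) → 2 H
  atom 3: C, bond orders sum to 2 (valence 4) → 2 H
  atom 4: C, bond orders sum to 2 (valence 4) → 2 H
  atom 5: C, bond orders sum to 2 (valence 4) → 2 H
  atom 6: C, bond orders sum to 2 (valence 4) → 2 H
  atom 7: C, bond orders sum to 2 (valence 4) → 2 H
  atom 8: C, bond orders sum to 2 (valence 4) → 2 H
  atom 9: C, bond orders sum to 2 (valence 4) → 2 H
  atom 10: C, bond orders sum to 4 (valence 4) → 0 H
  atom 11: O, bond orders sum to 2 (valence 2) → 0 H
  atom 12: O, bond orders sum to 1 (valence 2) → 1 H
Totals → C:10, H:20, O:2.

C10H20O2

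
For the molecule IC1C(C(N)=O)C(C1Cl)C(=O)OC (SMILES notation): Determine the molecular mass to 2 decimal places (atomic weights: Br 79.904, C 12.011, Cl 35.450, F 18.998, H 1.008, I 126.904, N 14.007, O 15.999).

317.51 g/mol

First, the molecular formula is C7H9ClINO3 (counting implicit H from valence).
  C: 7 × 12.011 = 84.077
  Cl: 1 × 35.450 = 35.450
  H: 9 × 1.008 = 9.072
  I: 1 × 126.904 = 126.904
  N: 1 × 14.007 = 14.007
  O: 3 × 15.999 = 47.997
Sum: 7×12.011 + 1×35.450 + 9×1.008 + 1×126.904 + 1×14.007 + 3×15.999 = 317.507 → 317.51 g/mol.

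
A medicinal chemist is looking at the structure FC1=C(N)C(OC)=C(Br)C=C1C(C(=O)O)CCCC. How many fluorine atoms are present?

Scan the SMILES for F atoms (remember two-letter symbols like Cl and Br are single atoms).
Fluorine count: 1.

1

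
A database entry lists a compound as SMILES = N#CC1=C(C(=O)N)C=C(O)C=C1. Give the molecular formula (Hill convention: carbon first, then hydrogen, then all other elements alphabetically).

C8H6N2O2

Walk through each heavy atom and fill implicit hydrogens from standard valence (C 4, N 3, O 2, S 2, halogen 1):
  atom 1: N, bond orders sum to 3 (valence 3) → 0 H
  atom 2: C, bond orders sum to 4 (valence 4) → 0 H
  atom 3: C, bond orders sum to 4 (valence 4) → 0 H
  atom 4: C, bond orders sum to 4 (valence 4) → 0 H
  atom 5: C, bond orders sum to 4 (valence 4) → 0 H
  atom 6: O, bond orders sum to 2 (valence 2) → 0 H
  atom 7: N, bond orders sum to 1 (valence 3) → 2 H
  atom 8: C, bond orders sum to 3 (valence 4) → 1 H
  atom 9: C, bond orders sum to 4 (valence 4) → 0 H
  atom 10: O, bond orders sum to 1 (valence 2) → 1 H
  atom 11: C, bond orders sum to 3 (valence 4) → 1 H
  atom 12: C, bond orders sum to 3 (valence 4) → 1 H
Totals → C:8, H:6, N:2, O:2.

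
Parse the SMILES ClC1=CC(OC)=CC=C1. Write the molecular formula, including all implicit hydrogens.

Walk through each heavy atom and fill implicit hydrogens from standard valence (C 4, N 3, O 2, S 2, halogen 1):
  atom 1: Cl (halogen, monovalent) → 0 H
  atom 2: C, bond orders sum to 4 (valence 4) → 0 H
  atom 3: C, bond orders sum to 3 (valence 4) → 1 H
  atom 4: C, bond orders sum to 4 (valence 4) → 0 H
  atom 5: O, bond orders sum to 2 (valence 2) → 0 H
  atom 6: C, bond orders sum to 1 (valence 4) → 3 H
  atom 7: C, bond orders sum to 3 (valence 4) → 1 H
  atom 8: C, bond orders sum to 3 (valence 4) → 1 H
  atom 9: C, bond orders sum to 3 (valence 4) → 1 H
Totals → C:7, H:7, Cl:1, O:1.
In Hill order: C7H7ClO.

C7H7ClO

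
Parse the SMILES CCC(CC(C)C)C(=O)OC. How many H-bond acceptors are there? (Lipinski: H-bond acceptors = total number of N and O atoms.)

2

N atoms: 0; O atoms: 2.
Lipinski HBA = 0 + 2 = 2.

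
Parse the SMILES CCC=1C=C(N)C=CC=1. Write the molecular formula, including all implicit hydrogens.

Walk through each heavy atom and fill implicit hydrogens from standard valence (C 4, N 3, O 2, S 2, halogen 1):
  atom 1: C, bond orders sum to 1 (valence 4) → 3 H
  atom 2: C, bond orders sum to 2 (valence 4) → 2 H
  atom 3: C, bond orders sum to 4 (valence 4) → 0 H
  atom 4: C, bond orders sum to 3 (valence 4) → 1 H
  atom 5: C, bond orders sum to 4 (valence 4) → 0 H
  atom 6: N, bond orders sum to 1 (valence 3) → 2 H
  atom 7: C, bond orders sum to 3 (valence 4) → 1 H
  atom 8: C, bond orders sum to 3 (valence 4) → 1 H
  atom 9: C, bond orders sum to 3 (valence 4) → 1 H
Totals → C:8, H:11, N:1.
In Hill order: C8H11N.

C8H11N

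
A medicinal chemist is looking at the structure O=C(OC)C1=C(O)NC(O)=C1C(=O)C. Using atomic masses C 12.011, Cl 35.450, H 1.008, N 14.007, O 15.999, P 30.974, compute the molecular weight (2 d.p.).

First, the molecular formula is C8H9NO5 (counting implicit H from valence).
  C: 8 × 12.011 = 96.088
  H: 9 × 1.008 = 9.072
  N: 1 × 14.007 = 14.007
  O: 5 × 15.999 = 79.995
Sum: 8×12.011 + 9×1.008 + 1×14.007 + 5×15.999 = 199.162 → 199.16 g/mol.

199.16 g/mol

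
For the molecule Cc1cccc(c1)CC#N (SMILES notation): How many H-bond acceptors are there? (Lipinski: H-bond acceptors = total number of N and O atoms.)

N atoms: 1; O atoms: 0.
Lipinski HBA = 1 + 0 = 1.

1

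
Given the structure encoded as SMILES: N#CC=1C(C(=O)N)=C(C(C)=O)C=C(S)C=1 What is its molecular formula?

Walk through each heavy atom and fill implicit hydrogens from standard valence (C 4, N 3, O 2, S 2, halogen 1):
  atom 1: N, bond orders sum to 3 (valence 3) → 0 H
  atom 2: C, bond orders sum to 4 (valence 4) → 0 H
  atom 3: C, bond orders sum to 4 (valence 4) → 0 H
  atom 4: C, bond orders sum to 4 (valence 4) → 0 H
  atom 5: C, bond orders sum to 4 (valence 4) → 0 H
  atom 6: O, bond orders sum to 2 (valence 2) → 0 H
  atom 7: N, bond orders sum to 1 (valence 3) → 2 H
  atom 8: C, bond orders sum to 4 (valence 4) → 0 H
  atom 9: C, bond orders sum to 4 (valence 4) → 0 H
  atom 10: C, bond orders sum to 1 (valence 4) → 3 H
  atom 11: O, bond orders sum to 2 (valence 2) → 0 H
  atom 12: C, bond orders sum to 3 (valence 4) → 1 H
  atom 13: C, bond orders sum to 4 (valence 4) → 0 H
  atom 14: S, bond orders sum to 1 (valence 2) → 1 H
  atom 15: C, bond orders sum to 3 (valence 4) → 1 H
Totals → C:10, H:8, N:2, O:2, S:1.

C10H8N2O2S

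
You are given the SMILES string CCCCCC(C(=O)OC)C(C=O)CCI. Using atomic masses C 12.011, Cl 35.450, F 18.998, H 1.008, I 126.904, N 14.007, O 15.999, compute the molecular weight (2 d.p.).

First, the molecular formula is C12H21IO3 (counting implicit H from valence).
  C: 12 × 12.011 = 144.132
  H: 21 × 1.008 = 21.168
  I: 1 × 126.904 = 126.904
  O: 3 × 15.999 = 47.997
Sum: 12×12.011 + 21×1.008 + 1×126.904 + 3×15.999 = 340.201 → 340.20 g/mol.

340.20 g/mol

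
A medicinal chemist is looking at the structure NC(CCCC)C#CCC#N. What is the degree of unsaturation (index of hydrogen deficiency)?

4

Molecular formula: C9H14N2.
DoU = (2C + 2 + N − H − X) / 2, where X is the halogen count and O/S are ignored.
    = (2·9 + 2 + 2 − 14 − 0) / 2 = 8 / 2 = 4.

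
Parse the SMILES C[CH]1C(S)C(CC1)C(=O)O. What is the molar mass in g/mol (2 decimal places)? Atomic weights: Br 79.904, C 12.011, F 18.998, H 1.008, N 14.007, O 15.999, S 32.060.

160.23 g/mol

First, the molecular formula is C7H12O2S (counting implicit H from valence).
  C: 7 × 12.011 = 84.077
  H: 12 × 1.008 = 12.096
  O: 2 × 15.999 = 31.998
  S: 1 × 32.060 = 32.060
Sum: 7×12.011 + 12×1.008 + 2×15.999 + 1×32.060 = 160.231 → 160.23 g/mol.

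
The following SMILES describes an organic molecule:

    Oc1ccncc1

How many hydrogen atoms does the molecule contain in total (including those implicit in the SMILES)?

Walk through each heavy atom and fill implicit hydrogens from standard valence (C 4, N 3, O 2, S 2, halogen 1); for lowercase aromatic atoms, an aromatic c carries 1 H when it has two neighbours and 0 H with three, and aromatic n carries 0 H:
  atom 1: O, bond orders sum to 1 (valence 2) → 1 H
  atom 2: aromatic c, 3 neighbours → 0 H
  atom 3: aromatic c, 2 neighbours → 1 H
  atom 4: aromatic c, 2 neighbours → 1 H
  atom 5: aromatic n, 2 neighbours → 0 H
  atom 6: aromatic c, 2 neighbours → 1 H
  atom 7: aromatic c, 2 neighbours → 1 H
Total hydrogens: 5.

5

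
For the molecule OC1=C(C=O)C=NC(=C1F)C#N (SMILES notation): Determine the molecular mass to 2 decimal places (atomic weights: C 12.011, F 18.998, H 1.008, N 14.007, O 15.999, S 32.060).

166.11 g/mol

First, the molecular formula is C7H3FN2O2 (counting implicit H from valence).
  C: 7 × 12.011 = 84.077
  F: 1 × 18.998 = 18.998
  H: 3 × 1.008 = 3.024
  N: 2 × 14.007 = 28.014
  O: 2 × 15.999 = 31.998
Sum: 7×12.011 + 1×18.998 + 3×1.008 + 2×14.007 + 2×15.999 = 166.111 → 166.11 g/mol.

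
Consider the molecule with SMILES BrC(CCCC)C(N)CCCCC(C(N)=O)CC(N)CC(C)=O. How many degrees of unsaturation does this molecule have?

Molecular formula: C17H34BrN3O2.
DoU = (2C + 2 + N − H − X) / 2, where X is the halogen count and O/S are ignored.
    = (2·17 + 2 + 3 − 34 − 1) / 2 = 4 / 2 = 2.

2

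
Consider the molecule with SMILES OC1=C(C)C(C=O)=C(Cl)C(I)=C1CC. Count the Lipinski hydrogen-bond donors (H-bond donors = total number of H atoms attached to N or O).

Donors: find every N or O and count the H atoms it carries.
  atom 1 (O): bond orders sum to 1 → 1 H
  atom 7 (O): bond orders sum to 2 → 0 H
Lipinski HBD = 1.

1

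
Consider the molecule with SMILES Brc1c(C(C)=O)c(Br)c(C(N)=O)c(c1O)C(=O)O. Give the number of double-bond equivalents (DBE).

Molecular formula: C10H7Br2NO5.
DoU = (2C + 2 + N − H − X) / 2, where X is the halogen count and O/S are ignored.
    = (2·10 + 2 + 1 − 7 − 2) / 2 = 14 / 2 = 7.

7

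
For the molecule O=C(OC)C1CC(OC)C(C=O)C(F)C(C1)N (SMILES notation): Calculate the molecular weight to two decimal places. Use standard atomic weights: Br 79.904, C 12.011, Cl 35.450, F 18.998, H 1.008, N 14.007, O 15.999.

247.27 g/mol

First, the molecular formula is C11H18FNO4 (counting implicit H from valence).
  C: 11 × 12.011 = 132.121
  F: 1 × 18.998 = 18.998
  H: 18 × 1.008 = 18.144
  N: 1 × 14.007 = 14.007
  O: 4 × 15.999 = 63.996
Sum: 11×12.011 + 1×18.998 + 18×1.008 + 1×14.007 + 4×15.999 = 247.266 → 247.27 g/mol.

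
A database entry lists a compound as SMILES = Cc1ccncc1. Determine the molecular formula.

C6H7N

Walk through each heavy atom and fill implicit hydrogens from standard valence (C 4, N 3, O 2, S 2, halogen 1); for lowercase aromatic atoms, an aromatic c carries 1 H when it has two neighbours and 0 H with three, and aromatic n carries 0 H:
  atom 1: C, bond orders sum to 1 (valence 4) → 3 H
  atom 2: aromatic c, 3 neighbours → 0 H
  atom 3: aromatic c, 2 neighbours → 1 H
  atom 4: aromatic c, 2 neighbours → 1 H
  atom 5: aromatic n, 2 neighbours → 0 H
  atom 6: aromatic c, 2 neighbours → 1 H
  atom 7: aromatic c, 2 neighbours → 1 H
Totals → C:6, H:7, N:1.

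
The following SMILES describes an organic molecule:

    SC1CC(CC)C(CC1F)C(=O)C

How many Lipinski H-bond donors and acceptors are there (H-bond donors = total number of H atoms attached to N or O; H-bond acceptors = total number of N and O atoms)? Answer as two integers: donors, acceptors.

0, 1

Donors: find every N or O and count the H atoms it carries.
  atom 12 (O): bond orders sum to 2 → 0 H
Lipinski HBD = 0.
Acceptors: N atoms = 0, O atoms = 1 → HBA = 1.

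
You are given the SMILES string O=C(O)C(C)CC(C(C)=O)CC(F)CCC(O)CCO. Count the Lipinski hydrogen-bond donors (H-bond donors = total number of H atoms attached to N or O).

Donors: find every N or O and count the H atoms it carries.
  atom 1 (O): bond orders sum to 2 → 0 H
  atom 3 (O): bond orders sum to 1 → 1 H
  atom 10 (O): bond orders sum to 2 → 0 H
  atom 17 (O): bond orders sum to 1 → 1 H
  atom 20 (O): bond orders sum to 1 → 1 H
Lipinski HBD = 3.

3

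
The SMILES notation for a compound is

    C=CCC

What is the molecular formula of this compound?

C4H8

Walk through each heavy atom and fill implicit hydrogens from standard valence (C 4, N 3, O 2, S 2, halogen 1):
  atom 1: C, bond orders sum to 2 (valence 4) → 2 H
  atom 2: C, bond orders sum to 3 (valence 4) → 1 H
  atom 3: C, bond orders sum to 2 (valence 4) → 2 H
  atom 4: C, bond orders sum to 1 (valence 4) → 3 H
Totals → C:4, H:8.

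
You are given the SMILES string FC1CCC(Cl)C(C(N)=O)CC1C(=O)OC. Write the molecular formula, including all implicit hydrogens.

C10H15ClFNO3

Walk through each heavy atom and fill implicit hydrogens from standard valence (C 4, N 3, O 2, S 2, halogen 1):
  atom 1: F (halogen, monovalent) → 0 H
  atom 2: C, bond orders sum to 3 (valence 4) → 1 H
  atom 3: C, bond orders sum to 2 (valence 4) → 2 H
  atom 4: C, bond orders sum to 2 (valence 4) → 2 H
  atom 5: C, bond orders sum to 3 (valence 4) → 1 H
  atom 6: Cl (halogen, monovalent) → 0 H
  atom 7: C, bond orders sum to 3 (valence 4) → 1 H
  atom 8: C, bond orders sum to 4 (valence 4) → 0 H
  atom 9: N, bond orders sum to 1 (valence 3) → 2 H
  atom 10: O, bond orders sum to 2 (valence 2) → 0 H
  atom 11: C, bond orders sum to 2 (valence 4) → 2 H
  atom 12: C, bond orders sum to 3 (valence 4) → 1 H
  atom 13: C, bond orders sum to 4 (valence 4) → 0 H
  atom 14: O, bond orders sum to 2 (valence 2) → 0 H
  atom 15: O, bond orders sum to 2 (valence 2) → 0 H
  atom 16: C, bond orders sum to 1 (valence 4) → 3 H
Totals → C:10, H:15, Cl:1, F:1, N:1, O:3.
In Hill order: C10H15ClFNO3.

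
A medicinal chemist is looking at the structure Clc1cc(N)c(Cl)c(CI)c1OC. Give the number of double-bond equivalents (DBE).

4

Molecular formula: C8H8Cl2INO.
DoU = (2C + 2 + N − H − X) / 2, where X is the halogen count and O/S are ignored.
    = (2·8 + 2 + 1 − 8 − 3) / 2 = 8 / 2 = 4.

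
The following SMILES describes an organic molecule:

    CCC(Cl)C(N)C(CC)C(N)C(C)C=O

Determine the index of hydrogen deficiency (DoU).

1

Molecular formula: C11H23ClN2O.
DoU = (2C + 2 + N − H − X) / 2, where X is the halogen count and O/S are ignored.
    = (2·11 + 2 + 2 − 23 − 1) / 2 = 2 / 2 = 1.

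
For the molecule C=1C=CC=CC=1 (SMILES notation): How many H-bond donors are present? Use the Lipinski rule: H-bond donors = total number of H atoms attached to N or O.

0

Donors: find every N or O and count the H atoms it carries.
  (no N or O atoms present)
Lipinski HBD = 0.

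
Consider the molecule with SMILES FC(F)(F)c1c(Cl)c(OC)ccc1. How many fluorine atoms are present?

3

Scan the SMILES for F atoms (remember two-letter symbols like Cl and Br are single atoms).
Fluorine count: 3.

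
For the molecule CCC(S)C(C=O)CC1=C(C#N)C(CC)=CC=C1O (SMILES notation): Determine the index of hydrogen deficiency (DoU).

Molecular formula: C15H19NO2S.
DoU = (2C + 2 + N − H − X) / 2, where X is the halogen count and O/S are ignored.
    = (2·15 + 2 + 1 − 19 − 0) / 2 = 14 / 2 = 7.

7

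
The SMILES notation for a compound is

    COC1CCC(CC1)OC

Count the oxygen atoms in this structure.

Scan the SMILES for O atoms (remember two-letter symbols like Cl and Br are single atoms).
Oxygen count: 2.

2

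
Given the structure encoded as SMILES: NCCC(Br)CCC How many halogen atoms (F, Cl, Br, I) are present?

Halogen atoms appear at heavy-atom position 5 (1×Br).
Other groups present: 1 primary amine.
Halogen count: 1.

1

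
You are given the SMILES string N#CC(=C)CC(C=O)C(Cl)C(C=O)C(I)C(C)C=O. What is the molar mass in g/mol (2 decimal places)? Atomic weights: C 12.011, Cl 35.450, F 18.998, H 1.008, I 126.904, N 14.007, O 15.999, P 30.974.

395.62 g/mol

First, the molecular formula is C13H15ClINO3 (counting implicit H from valence).
  C: 13 × 12.011 = 156.143
  Cl: 1 × 35.450 = 35.450
  H: 15 × 1.008 = 15.120
  I: 1 × 126.904 = 126.904
  N: 1 × 14.007 = 14.007
  O: 3 × 15.999 = 47.997
Sum: 13×12.011 + 1×35.450 + 15×1.008 + 1×126.904 + 1×14.007 + 3×15.999 = 395.621 → 395.62 g/mol.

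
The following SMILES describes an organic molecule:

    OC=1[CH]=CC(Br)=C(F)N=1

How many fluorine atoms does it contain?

1

Scan the SMILES for F atoms (remember two-letter symbols like Cl and Br are single atoms).
Fluorine count: 1.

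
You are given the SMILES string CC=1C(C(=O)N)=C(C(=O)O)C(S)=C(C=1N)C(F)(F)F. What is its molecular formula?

Walk through each heavy atom and fill implicit hydrogens from standard valence (C 4, N 3, O 2, S 2, halogen 1):
  atom 1: C, bond orders sum to 1 (valence 4) → 3 H
  atom 2: C, bond orders sum to 4 (valence 4) → 0 H
  atom 3: C, bond orders sum to 4 (valence 4) → 0 H
  atom 4: C, bond orders sum to 4 (valence 4) → 0 H
  atom 5: O, bond orders sum to 2 (valence 2) → 0 H
  atom 6: N, bond orders sum to 1 (valence 3) → 2 H
  atom 7: C, bond orders sum to 4 (valence 4) → 0 H
  atom 8: C, bond orders sum to 4 (valence 4) → 0 H
  atom 9: O, bond orders sum to 2 (valence 2) → 0 H
  atom 10: O, bond orders sum to 1 (valence 2) → 1 H
  atom 11: C, bond orders sum to 4 (valence 4) → 0 H
  atom 12: S, bond orders sum to 1 (valence 2) → 1 H
  atom 13: C, bond orders sum to 4 (valence 4) → 0 H
  atom 14: C, bond orders sum to 4 (valence 4) → 0 H
  atom 15: N, bond orders sum to 1 (valence 3) → 2 H
  atom 16: C, bond orders sum to 4 (valence 4) → 0 H
  atom 17: F (halogen, monovalent) → 0 H
  atom 18: F (halogen, monovalent) → 0 H
  atom 19: F (halogen, monovalent) → 0 H
Totals → C:10, H:9, F:3, N:2, O:3, S:1.

C10H9F3N2O3S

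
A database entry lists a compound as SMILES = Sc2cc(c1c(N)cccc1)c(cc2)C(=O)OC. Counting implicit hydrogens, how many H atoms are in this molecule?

Walk through each heavy atom and fill implicit hydrogens from standard valence (C 4, N 3, O 2, S 2, halogen 1); for lowercase aromatic atoms, an aromatic c carries 1 H when it has two neighbours and 0 H with three, and aromatic n carries 0 H:
  atom 1: S, bond orders sum to 1 (valence 2) → 1 H
  atom 2: aromatic c, 3 neighbours → 0 H
  atom 3: aromatic c, 2 neighbours → 1 H
  atom 4: aromatic c, 3 neighbours → 0 H
  atom 5: aromatic c, 3 neighbours → 0 H
  atom 6: aromatic c, 3 neighbours → 0 H
  atom 7: N, bond orders sum to 1 (valence 3) → 2 H
  atom 8: aromatic c, 2 neighbours → 1 H
  atom 9: aromatic c, 2 neighbours → 1 H
  atom 10: aromatic c, 2 neighbours → 1 H
  atom 11: aromatic c, 2 neighbours → 1 H
  atom 12: aromatic c, 3 neighbours → 0 H
  atom 13: aromatic c, 2 neighbours → 1 H
  atom 14: aromatic c, 2 neighbours → 1 H
  atom 15: C, bond orders sum to 4 (valence 4) → 0 H
  atom 16: O, bond orders sum to 2 (valence 2) → 0 H
  atom 17: O, bond orders sum to 2 (valence 2) → 0 H
  atom 18: C, bond orders sum to 1 (valence 4) → 3 H
Total hydrogens: 13.

13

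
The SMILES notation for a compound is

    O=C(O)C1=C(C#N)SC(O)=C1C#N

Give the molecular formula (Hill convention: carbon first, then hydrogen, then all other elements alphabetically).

C7H2N2O3S

Walk through each heavy atom and fill implicit hydrogens from standard valence (C 4, N 3, O 2, S 2, halogen 1):
  atom 1: O, bond orders sum to 2 (valence 2) → 0 H
  atom 2: C, bond orders sum to 4 (valence 4) → 0 H
  atom 3: O, bond orders sum to 1 (valence 2) → 1 H
  atom 4: C, bond orders sum to 4 (valence 4) → 0 H
  atom 5: C, bond orders sum to 4 (valence 4) → 0 H
  atom 6: C, bond orders sum to 4 (valence 4) → 0 H
  atom 7: N, bond orders sum to 3 (valence 3) → 0 H
  atom 8: S, bond orders sum to 2 (valence 2) → 0 H
  atom 9: C, bond orders sum to 4 (valence 4) → 0 H
  atom 10: O, bond orders sum to 1 (valence 2) → 1 H
  atom 11: C, bond orders sum to 4 (valence 4) → 0 H
  atom 12: C, bond orders sum to 4 (valence 4) → 0 H
  atom 13: N, bond orders sum to 3 (valence 3) → 0 H
Totals → C:7, H:2, N:2, O:3, S:1.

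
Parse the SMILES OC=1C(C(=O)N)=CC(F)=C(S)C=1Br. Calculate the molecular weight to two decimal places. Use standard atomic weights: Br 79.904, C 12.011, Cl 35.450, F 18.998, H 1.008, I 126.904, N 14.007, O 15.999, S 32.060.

First, the molecular formula is C7H5BrFNO2S (counting implicit H from valence).
  Br: 1 × 79.904 = 79.904
  C: 7 × 12.011 = 84.077
  F: 1 × 18.998 = 18.998
  H: 5 × 1.008 = 5.040
  N: 1 × 14.007 = 14.007
  O: 2 × 15.999 = 31.998
  S: 1 × 32.060 = 32.060
Sum: 1×79.904 + 7×12.011 + 1×18.998 + 5×1.008 + 1×14.007 + 2×15.999 + 1×32.060 = 266.084 → 266.08 g/mol.

266.08 g/mol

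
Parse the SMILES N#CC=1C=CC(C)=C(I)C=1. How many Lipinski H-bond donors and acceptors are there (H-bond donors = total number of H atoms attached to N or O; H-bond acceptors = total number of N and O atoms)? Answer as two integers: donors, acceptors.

Donors: find every N or O and count the H atoms it carries.
  atom 1 (N): bond orders sum to 3 → 0 H
Lipinski HBD = 0.
Acceptors: N atoms = 1, O atoms = 0 → HBA = 1.

0, 1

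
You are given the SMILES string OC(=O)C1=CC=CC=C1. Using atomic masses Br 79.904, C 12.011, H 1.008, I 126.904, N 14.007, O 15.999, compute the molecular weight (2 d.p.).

122.12 g/mol

First, the molecular formula is C7H6O2 (counting implicit H from valence).
  C: 7 × 12.011 = 84.077
  H: 6 × 1.008 = 6.048
  O: 2 × 15.999 = 31.998
Sum: 7×12.011 + 6×1.008 + 2×15.999 = 122.123 → 122.12 g/mol.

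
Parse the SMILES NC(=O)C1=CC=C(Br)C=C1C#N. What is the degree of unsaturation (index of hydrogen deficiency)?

7

Degree of unsaturation = (number of rings) + (number of π bonds).
Ring closures in the SMILES: 1.
π bonds: 4 double bonds (each 1 DoU), 1 triple bond (each 2 DoU) → 6 DoU from unsaturation.
Total DoU = 1 + 6 = 7.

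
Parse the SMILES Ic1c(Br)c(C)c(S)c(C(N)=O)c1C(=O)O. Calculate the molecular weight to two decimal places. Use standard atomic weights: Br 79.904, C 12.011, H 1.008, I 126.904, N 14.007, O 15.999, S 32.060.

First, the molecular formula is C9H7BrINO3S (counting implicit H from valence).
  Br: 1 × 79.904 = 79.904
  C: 9 × 12.011 = 108.099
  H: 7 × 1.008 = 7.056
  I: 1 × 126.904 = 126.904
  N: 1 × 14.007 = 14.007
  O: 3 × 15.999 = 47.997
  S: 1 × 32.060 = 32.060
Sum: 1×79.904 + 9×12.011 + 7×1.008 + 1×126.904 + 1×14.007 + 3×15.999 + 1×32.060 = 416.027 → 416.03 g/mol.

416.03 g/mol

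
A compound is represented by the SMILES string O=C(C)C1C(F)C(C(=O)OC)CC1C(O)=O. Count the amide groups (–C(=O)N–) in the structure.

Scan the SMILES for the amide motif — none present.
Groups that are present: 1 carboxylic acid, 1 ester, 1 ketone.

0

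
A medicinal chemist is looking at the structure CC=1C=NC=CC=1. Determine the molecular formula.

C6H7N

Walk through each heavy atom and fill implicit hydrogens from standard valence (C 4, N 3, O 2, S 2, halogen 1):
  atom 1: C, bond orders sum to 1 (valence 4) → 3 H
  atom 2: C, bond orders sum to 4 (valence 4) → 0 H
  atom 3: C, bond orders sum to 3 (valence 4) → 1 H
  atom 4: N, bond orders sum to 3 (valence 3) → 0 H
  atom 5: C, bond orders sum to 3 (valence 4) → 1 H
  atom 6: C, bond orders sum to 3 (valence 4) → 1 H
  atom 7: C, bond orders sum to 3 (valence 4) → 1 H
Totals → C:6, H:7, N:1.
In Hill order: C6H7N.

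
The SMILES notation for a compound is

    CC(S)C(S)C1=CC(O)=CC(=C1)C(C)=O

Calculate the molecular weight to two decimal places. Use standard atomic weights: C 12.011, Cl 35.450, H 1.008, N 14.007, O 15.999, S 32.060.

242.35 g/mol

First, the molecular formula is C11H14O2S2 (counting implicit H from valence).
  C: 11 × 12.011 = 132.121
  H: 14 × 1.008 = 14.112
  O: 2 × 15.999 = 31.998
  S: 2 × 32.060 = 64.120
Sum: 11×12.011 + 14×1.008 + 2×15.999 + 2×32.060 = 242.351 → 242.35 g/mol.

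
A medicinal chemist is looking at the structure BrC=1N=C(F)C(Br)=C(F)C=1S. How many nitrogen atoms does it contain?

1

Scan the SMILES for N atoms (remember two-letter symbols like Cl and Br are single atoms).
Nitrogen count: 1.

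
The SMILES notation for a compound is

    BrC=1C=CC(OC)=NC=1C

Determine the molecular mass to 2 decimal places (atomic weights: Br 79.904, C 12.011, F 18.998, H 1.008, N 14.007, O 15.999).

202.05 g/mol

First, the molecular formula is C7H8BrNO (counting implicit H from valence).
  Br: 1 × 79.904 = 79.904
  C: 7 × 12.011 = 84.077
  H: 8 × 1.008 = 8.064
  N: 1 × 14.007 = 14.007
  O: 1 × 15.999 = 15.999
Sum: 1×79.904 + 7×12.011 + 8×1.008 + 1×14.007 + 1×15.999 = 202.051 → 202.05 g/mol.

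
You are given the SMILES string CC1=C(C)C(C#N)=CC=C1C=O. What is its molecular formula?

Walk through each heavy atom and fill implicit hydrogens from standard valence (C 4, N 3, O 2, S 2, halogen 1):
  atom 1: C, bond orders sum to 1 (valence 4) → 3 H
  atom 2: C, bond orders sum to 4 (valence 4) → 0 H
  atom 3: C, bond orders sum to 4 (valence 4) → 0 H
  atom 4: C, bond orders sum to 1 (valence 4) → 3 H
  atom 5: C, bond orders sum to 4 (valence 4) → 0 H
  atom 6: C, bond orders sum to 4 (valence 4) → 0 H
  atom 7: N, bond orders sum to 3 (valence 3) → 0 H
  atom 8: C, bond orders sum to 3 (valence 4) → 1 H
  atom 9: C, bond orders sum to 3 (valence 4) → 1 H
  atom 10: C, bond orders sum to 4 (valence 4) → 0 H
  atom 11: C, bond orders sum to 3 (valence 4) → 1 H
  atom 12: O, bond orders sum to 2 (valence 2) → 0 H
Totals → C:10, H:9, N:1, O:1.

C10H9NO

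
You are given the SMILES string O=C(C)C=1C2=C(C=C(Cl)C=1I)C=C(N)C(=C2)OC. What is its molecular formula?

C13H11ClINO2

Walk through each heavy atom and fill implicit hydrogens from standard valence (C 4, N 3, O 2, S 2, halogen 1):
  atom 1: O, bond orders sum to 2 (valence 2) → 0 H
  atom 2: C, bond orders sum to 4 (valence 4) → 0 H
  atom 3: C, bond orders sum to 1 (valence 4) → 3 H
  atom 4: C, bond orders sum to 4 (valence 4) → 0 H
  atom 5: C, bond orders sum to 4 (valence 4) → 0 H
  atom 6: C, bond orders sum to 4 (valence 4) → 0 H
  atom 7: C, bond orders sum to 3 (valence 4) → 1 H
  atom 8: C, bond orders sum to 4 (valence 4) → 0 H
  atom 9: Cl (halogen, monovalent) → 0 H
  atom 10: C, bond orders sum to 4 (valence 4) → 0 H
  atom 11: I (halogen, monovalent) → 0 H
  atom 12: C, bond orders sum to 3 (valence 4) → 1 H
  atom 13: C, bond orders sum to 4 (valence 4) → 0 H
  atom 14: N, bond orders sum to 1 (valence 3) → 2 H
  atom 15: C, bond orders sum to 4 (valence 4) → 0 H
  atom 16: C, bond orders sum to 3 (valence 4) → 1 H
  atom 17: O, bond orders sum to 2 (valence 2) → 0 H
  atom 18: C, bond orders sum to 1 (valence 4) → 3 H
Totals → C:13, H:11, Cl:1, I:1, N:1, O:2.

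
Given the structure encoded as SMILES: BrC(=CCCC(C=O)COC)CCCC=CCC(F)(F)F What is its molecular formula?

C15H22BrF3O2

Walk through each heavy atom and fill implicit hydrogens from standard valence (C 4, N 3, O 2, S 2, halogen 1):
  atom 1: Br (halogen, monovalent) → 0 H
  atom 2: C, bond orders sum to 4 (valence 4) → 0 H
  atom 3: C, bond orders sum to 3 (valence 4) → 1 H
  atom 4: C, bond orders sum to 2 (valence 4) → 2 H
  atom 5: C, bond orders sum to 2 (valence 4) → 2 H
  atom 6: C, bond orders sum to 3 (valence 4) → 1 H
  atom 7: C, bond orders sum to 3 (valence 4) → 1 H
  atom 8: O, bond orders sum to 2 (valence 2) → 0 H
  atom 9: C, bond orders sum to 2 (valence 4) → 2 H
  atom 10: O, bond orders sum to 2 (valence 2) → 0 H
  atom 11: C, bond orders sum to 1 (valence 4) → 3 H
  atom 12: C, bond orders sum to 2 (valence 4) → 2 H
  atom 13: C, bond orders sum to 2 (valence 4) → 2 H
  atom 14: C, bond orders sum to 2 (valence 4) → 2 H
  atom 15: C, bond orders sum to 3 (valence 4) → 1 H
  atom 16: C, bond orders sum to 3 (valence 4) → 1 H
  atom 17: C, bond orders sum to 2 (valence 4) → 2 H
  atom 18: C, bond orders sum to 4 (valence 4) → 0 H
  atom 19: F (halogen, monovalent) → 0 H
  atom 20: F (halogen, monovalent) → 0 H
  atom 21: F (halogen, monovalent) → 0 H
Totals → C:15, H:22, Br:1, F:3, O:2.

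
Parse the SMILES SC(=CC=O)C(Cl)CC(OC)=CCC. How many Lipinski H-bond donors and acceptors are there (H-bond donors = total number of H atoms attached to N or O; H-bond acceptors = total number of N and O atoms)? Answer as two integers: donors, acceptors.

0, 2

Donors: find every N or O and count the H atoms it carries.
  atom 5 (O): bond orders sum to 2 → 0 H
  atom 10 (O): bond orders sum to 2 → 0 H
Lipinski HBD = 0.
Acceptors: N atoms = 0, O atoms = 2 → HBA = 2.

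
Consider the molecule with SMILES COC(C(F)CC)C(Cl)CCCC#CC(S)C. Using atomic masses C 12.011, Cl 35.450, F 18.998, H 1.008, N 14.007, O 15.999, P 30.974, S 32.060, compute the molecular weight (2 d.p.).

First, the molecular formula is C13H22ClFOS (counting implicit H from valence).
  C: 13 × 12.011 = 156.143
  Cl: 1 × 35.450 = 35.450
  F: 1 × 18.998 = 18.998
  H: 22 × 1.008 = 22.176
  O: 1 × 15.999 = 15.999
  S: 1 × 32.060 = 32.060
Sum: 13×12.011 + 1×35.450 + 1×18.998 + 22×1.008 + 1×15.999 + 1×32.060 = 280.826 → 280.83 g/mol.

280.83 g/mol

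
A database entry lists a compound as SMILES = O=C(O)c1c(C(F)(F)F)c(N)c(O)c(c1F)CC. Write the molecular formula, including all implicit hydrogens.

Walk through each heavy atom and fill implicit hydrogens from standard valence (C 4, N 3, O 2, S 2, halogen 1); for lowercase aromatic atoms, an aromatic c carries 1 H when it has two neighbours and 0 H with three, and aromatic n carries 0 H:
  atom 1: O, bond orders sum to 2 (valence 2) → 0 H
  atom 2: C, bond orders sum to 4 (valence 4) → 0 H
  atom 3: O, bond orders sum to 1 (valence 2) → 1 H
  atom 4: aromatic c, 3 neighbours → 0 H
  atom 5: aromatic c, 3 neighbours → 0 H
  atom 6: C, bond orders sum to 4 (valence 4) → 0 H
  atom 7: F (halogen, monovalent) → 0 H
  atom 8: F (halogen, monovalent) → 0 H
  atom 9: F (halogen, monovalent) → 0 H
  atom 10: aromatic c, 3 neighbours → 0 H
  atom 11: N, bond orders sum to 1 (valence 3) → 2 H
  atom 12: aromatic c, 3 neighbours → 0 H
  atom 13: O, bond orders sum to 1 (valence 2) → 1 H
  atom 14: aromatic c, 3 neighbours → 0 H
  atom 15: aromatic c, 3 neighbours → 0 H
  atom 16: F (halogen, monovalent) → 0 H
  atom 17: C, bond orders sum to 2 (valence 4) → 2 H
  atom 18: C, bond orders sum to 1 (valence 4) → 3 H
Totals → C:10, H:9, F:4, N:1, O:3.

C10H9F4NO3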